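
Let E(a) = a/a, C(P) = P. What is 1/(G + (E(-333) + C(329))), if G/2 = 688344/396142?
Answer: 198071/66051774 ≈ 0.0029987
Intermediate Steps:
G = 688344/198071 (G = 2*(688344/396142) = 2*(688344*(1/396142)) = 2*(344172/198071) = 688344/198071 ≈ 3.4752)
E(a) = 1
1/(G + (E(-333) + C(329))) = 1/(688344/198071 + (1 + 329)) = 1/(688344/198071 + 330) = 1/(66051774/198071) = 198071/66051774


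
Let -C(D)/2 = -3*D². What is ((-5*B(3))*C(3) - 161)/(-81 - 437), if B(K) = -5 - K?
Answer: -1999/518 ≈ -3.8591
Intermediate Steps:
C(D) = 6*D² (C(D) = -(-6)*D² = 6*D²)
((-5*B(3))*C(3) - 161)/(-81 - 437) = ((-5*(-5 - 1*3))*(6*3²) - 161)/(-81 - 437) = ((-5*(-5 - 3))*(6*9) - 161)/(-518) = (-5*(-8)*54 - 161)*(-1/518) = (40*54 - 161)*(-1/518) = (2160 - 161)*(-1/518) = 1999*(-1/518) = -1999/518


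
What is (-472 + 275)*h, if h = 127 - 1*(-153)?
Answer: -55160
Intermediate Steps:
h = 280 (h = 127 + 153 = 280)
(-472 + 275)*h = (-472 + 275)*280 = -197*280 = -55160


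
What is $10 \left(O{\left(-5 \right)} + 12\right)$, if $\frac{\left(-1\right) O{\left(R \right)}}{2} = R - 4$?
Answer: $300$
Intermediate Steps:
$O{\left(R \right)} = 8 - 2 R$ ($O{\left(R \right)} = - 2 \left(R - 4\right) = - 2 \left(-4 + R\right) = 8 - 2 R$)
$10 \left(O{\left(-5 \right)} + 12\right) = 10 \left(\left(8 - -10\right) + 12\right) = 10 \left(\left(8 + 10\right) + 12\right) = 10 \left(18 + 12\right) = 10 \cdot 30 = 300$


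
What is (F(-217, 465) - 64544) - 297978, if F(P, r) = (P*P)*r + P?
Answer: 21533646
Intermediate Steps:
F(P, r) = P + r*P² (F(P, r) = P²*r + P = r*P² + P = P + r*P²)
(F(-217, 465) - 64544) - 297978 = (-217*(1 - 217*465) - 64544) - 297978 = (-217*(1 - 100905) - 64544) - 297978 = (-217*(-100904) - 64544) - 297978 = (21896168 - 64544) - 297978 = 21831624 - 297978 = 21533646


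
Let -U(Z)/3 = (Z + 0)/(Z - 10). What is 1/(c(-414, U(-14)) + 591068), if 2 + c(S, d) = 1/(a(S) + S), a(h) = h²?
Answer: 170982/101061646813 ≈ 1.6919e-6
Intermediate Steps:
U(Z) = -3*Z/(-10 + Z) (U(Z) = -3*(Z + 0)/(Z - 10) = -3*Z/(-10 + Z))
c(S, d) = -2 + 1/(S + S²) (c(S, d) = -2 + 1/(S² + S) = -2 + 1/(S + S²))
1/(c(-414, U(-14)) + 591068) = 1/((1 - 2*(-414) - 2*(-414)²)/((-414)*(1 - 414)) + 591068) = 1/(-1/414*(1 + 828 - 2*171396)/(-413) + 591068) = 1/(-1/414*(-1/413)*(1 + 828 - 342792) + 591068) = 1/(-1/414*(-1/413)*(-341963) + 591068) = 1/(-341963/170982 + 591068) = 1/(101061646813/170982) = 170982/101061646813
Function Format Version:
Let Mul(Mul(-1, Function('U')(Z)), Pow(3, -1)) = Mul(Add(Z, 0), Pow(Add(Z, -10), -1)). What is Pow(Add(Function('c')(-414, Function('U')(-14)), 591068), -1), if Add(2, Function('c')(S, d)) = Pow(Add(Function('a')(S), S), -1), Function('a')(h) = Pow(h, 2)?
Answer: Rational(170982, 101061646813) ≈ 1.6919e-6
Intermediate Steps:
Function('U')(Z) = Mul(-3, Z, Pow(Add(-10, Z), -1)) (Function('U')(Z) = Mul(-3, Mul(Add(Z, 0), Pow(Add(Z, -10), -1))) = Mul(-3, Mul(Z, Pow(Add(-10, Z), -1))) = Mul(-3, Z, Pow(Add(-10, Z), -1)))
Function('c')(S, d) = Add(-2, Pow(Add(S, Pow(S, 2)), -1)) (Function('c')(S, d) = Add(-2, Pow(Add(Pow(S, 2), S), -1)) = Add(-2, Pow(Add(S, Pow(S, 2)), -1)))
Pow(Add(Function('c')(-414, Function('U')(-14)), 591068), -1) = Pow(Add(Mul(Pow(-414, -1), Pow(Add(1, -414), -1), Add(1, Mul(-2, -414), Mul(-2, Pow(-414, 2)))), 591068), -1) = Pow(Add(Mul(Rational(-1, 414), Pow(-413, -1), Add(1, 828, Mul(-2, 171396))), 591068), -1) = Pow(Add(Mul(Rational(-1, 414), Rational(-1, 413), Add(1, 828, -342792)), 591068), -1) = Pow(Add(Mul(Rational(-1, 414), Rational(-1, 413), -341963), 591068), -1) = Pow(Add(Rational(-341963, 170982), 591068), -1) = Pow(Rational(101061646813, 170982), -1) = Rational(170982, 101061646813)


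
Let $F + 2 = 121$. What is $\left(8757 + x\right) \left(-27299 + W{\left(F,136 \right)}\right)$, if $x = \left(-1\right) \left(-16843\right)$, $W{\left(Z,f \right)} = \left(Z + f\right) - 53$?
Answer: $-693683200$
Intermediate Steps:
$F = 119$ ($F = -2 + 121 = 119$)
$W{\left(Z,f \right)} = -53 + Z + f$
$x = 16843$
$\left(8757 + x\right) \left(-27299 + W{\left(F,136 \right)}\right) = \left(8757 + 16843\right) \left(-27299 + \left(-53 + 119 + 136\right)\right) = 25600 \left(-27299 + 202\right) = 25600 \left(-27097\right) = -693683200$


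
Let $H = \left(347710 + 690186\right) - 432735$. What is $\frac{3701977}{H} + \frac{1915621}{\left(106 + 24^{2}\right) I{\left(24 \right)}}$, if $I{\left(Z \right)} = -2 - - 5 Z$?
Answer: $\frac{1457179421033}{48700936636} \approx 29.921$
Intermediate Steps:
$I{\left(Z \right)} = -2 + 5 Z$
$H = 605161$ ($H = 1037896 - 432735 = 605161$)
$\frac{3701977}{H} + \frac{1915621}{\left(106 + 24^{2}\right) I{\left(24 \right)}} = \frac{3701977}{605161} + \frac{1915621}{\left(106 + 24^{2}\right) \left(-2 + 5 \cdot 24\right)} = 3701977 \cdot \frac{1}{605161} + \frac{1915621}{\left(106 + 576\right) \left(-2 + 120\right)} = \frac{3701977}{605161} + \frac{1915621}{682 \cdot 118} = \frac{3701977}{605161} + \frac{1915621}{80476} = \frac{1457179421033}{48700936636}$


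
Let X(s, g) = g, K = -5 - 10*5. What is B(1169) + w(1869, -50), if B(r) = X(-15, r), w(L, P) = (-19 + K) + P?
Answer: 1045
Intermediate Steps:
K = -55 (K = -5 - 50 = -55)
w(L, P) = -74 + P (w(L, P) = (-19 - 55) + P = -74 + P)
B(r) = r
B(1169) + w(1869, -50) = 1169 + (-74 - 50) = 1169 - 124 = 1045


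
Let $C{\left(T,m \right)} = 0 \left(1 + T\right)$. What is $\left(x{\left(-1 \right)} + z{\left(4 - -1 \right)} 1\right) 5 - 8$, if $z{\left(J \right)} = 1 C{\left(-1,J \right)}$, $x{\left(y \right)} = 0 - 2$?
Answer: $-18$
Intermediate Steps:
$C{\left(T,m \right)} = 0$
$x{\left(y \right)} = -2$ ($x{\left(y \right)} = 0 - 2 = -2$)
$z{\left(J \right)} = 0$ ($z{\left(J \right)} = 1 \cdot 0 = 0$)
$\left(x{\left(-1 \right)} + z{\left(4 - -1 \right)} 1\right) 5 - 8 = \left(-2 + 0 \cdot 1\right) 5 - 8 = \left(-2 + 0\right) 5 - 8 = \left(-2\right) 5 - 8 = -10 - 8 = -18$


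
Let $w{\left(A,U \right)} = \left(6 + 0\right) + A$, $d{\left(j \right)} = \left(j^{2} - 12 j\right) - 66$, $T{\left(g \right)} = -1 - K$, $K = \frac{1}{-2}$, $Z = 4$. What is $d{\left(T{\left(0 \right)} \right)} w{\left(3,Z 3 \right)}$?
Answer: $- \frac{2151}{4} \approx -537.75$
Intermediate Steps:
$K = - \frac{1}{2} \approx -0.5$
$T{\left(g \right)} = - \frac{1}{2}$ ($T{\left(g \right)} = -1 - - \frac{1}{2} = -1 + \frac{1}{2} = - \frac{1}{2}$)
$d{\left(j \right)} = -66 + j^{2} - 12 j$
$w{\left(A,U \right)} = 6 + A$
$d{\left(T{\left(0 \right)} \right)} w{\left(3,Z 3 \right)} = \left(-66 + \left(- \frac{1}{2}\right)^{2} - -6\right) \left(6 + 3\right) = \left(-66 + \frac{1}{4} + 6\right) 9 = \left(- \frac{239}{4}\right) 9 = - \frac{2151}{4}$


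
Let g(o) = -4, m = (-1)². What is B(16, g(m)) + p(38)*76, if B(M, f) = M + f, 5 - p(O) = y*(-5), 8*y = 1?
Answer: 879/2 ≈ 439.50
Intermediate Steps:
m = 1
y = ⅛ (y = (⅛)*1 = ⅛ ≈ 0.12500)
p(O) = 45/8 (p(O) = 5 - (-5)/8 = 5 - 1*(-5/8) = 5 + 5/8 = 45/8)
B(16, g(m)) + p(38)*76 = (16 - 4) + (45/8)*76 = 12 + 855/2 = 879/2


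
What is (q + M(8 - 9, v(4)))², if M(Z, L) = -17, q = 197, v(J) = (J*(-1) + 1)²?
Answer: 32400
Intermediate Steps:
v(J) = (1 - J)² (v(J) = (-J + 1)² = (1 - J)²)
(q + M(8 - 9, v(4)))² = (197 - 17)² = 180² = 32400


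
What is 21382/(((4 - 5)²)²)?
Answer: 21382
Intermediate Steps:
21382/(((4 - 5)²)²) = 21382/(((-1)²)²) = 21382/(1²) = 21382/1 = 21382*1 = 21382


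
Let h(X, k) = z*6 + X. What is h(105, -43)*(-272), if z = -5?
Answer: -20400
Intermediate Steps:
h(X, k) = -30 + X (h(X, k) = -5*6 + X = -30 + X)
h(105, -43)*(-272) = (-30 + 105)*(-272) = 75*(-272) = -20400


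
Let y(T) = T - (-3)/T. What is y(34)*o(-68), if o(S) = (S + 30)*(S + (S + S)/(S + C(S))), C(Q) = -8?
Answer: 85766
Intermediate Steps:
y(T) = T + 3/T
o(S) = (30 + S)*(S + 2*S/(-8 + S)) (o(S) = (S + 30)*(S + (S + S)/(S - 8)) = (30 + S)*(S + (2*S)/(-8 + S)) = (30 + S)*(S + 2*S/(-8 + S)))
y(34)*o(-68) = (34 + 3/34)*(-68*(-180 + (-68)**2 + 24*(-68))/(-8 - 68)) = (34 + 3*(1/34))*(-68*(-180 + 4624 - 1632)/(-76)) = (34 + 3/34)*(-68*(-1/76)*2812) = (1159/34)*2516 = 85766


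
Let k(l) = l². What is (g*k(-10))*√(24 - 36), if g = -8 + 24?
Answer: 3200*I*√3 ≈ 5542.6*I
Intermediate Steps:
g = 16
(g*k(-10))*√(24 - 36) = (16*(-10)²)*√(24 - 36) = (16*100)*√(-12) = 1600*(2*I*√3) = 3200*I*√3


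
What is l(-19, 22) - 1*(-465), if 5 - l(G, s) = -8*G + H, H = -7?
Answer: 325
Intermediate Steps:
l(G, s) = 12 + 8*G (l(G, s) = 5 - (-8*G - 7) = 5 - (-7 - 8*G) = 5 + (7 + 8*G) = 12 + 8*G)
l(-19, 22) - 1*(-465) = (12 + 8*(-19)) - 1*(-465) = (12 - 152) + 465 = -140 + 465 = 325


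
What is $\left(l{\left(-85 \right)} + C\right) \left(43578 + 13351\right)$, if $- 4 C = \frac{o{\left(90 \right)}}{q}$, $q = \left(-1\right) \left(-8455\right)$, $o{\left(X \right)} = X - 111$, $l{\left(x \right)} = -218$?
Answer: $- \frac{419722658531}{33820} \approx -1.241 \cdot 10^{7}$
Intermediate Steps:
$o{\left(X \right)} = -111 + X$ ($o{\left(X \right)} = X - 111 = -111 + X$)
$q = 8455$
$C = \frac{21}{33820}$ ($C = - \frac{\left(-111 + 90\right) \frac{1}{8455}}{4} = - \frac{\left(-21\right) \frac{1}{8455}}{4} = \left(- \frac{1}{4}\right) \left(- \frac{21}{8455}\right) = \frac{21}{33820} \approx 0.00062093$)
$\left(l{\left(-85 \right)} + C\right) \left(43578 + 13351\right) = \left(-218 + \frac{21}{33820}\right) \left(43578 + 13351\right) = \left(- \frac{7372739}{33820}\right) 56929 = - \frac{419722658531}{33820}$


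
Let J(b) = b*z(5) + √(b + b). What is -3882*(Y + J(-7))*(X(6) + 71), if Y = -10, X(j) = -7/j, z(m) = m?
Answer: 12199185 - 271093*I*√14 ≈ 1.2199e+7 - 1.0143e+6*I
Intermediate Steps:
J(b) = 5*b + √2*√b (J(b) = b*5 + √(b + b) = 5*b + √(2*b) = 5*b + √2*√b)
-3882*(Y + J(-7))*(X(6) + 71) = -3882*(-10 + (5*(-7) + √2*√(-7)))*(-7/6 + 71) = -3882*(-10 + (-35 + √2*(I*√7)))*(-7*⅙ + 71) = -3882*(-10 + (-35 + I*√14))*(-7/6 + 71) = -3882*(-45 + I*√14)*419/6 = -3882*(-6285/2 + 419*I*√14/6) = 12199185 - 271093*I*√14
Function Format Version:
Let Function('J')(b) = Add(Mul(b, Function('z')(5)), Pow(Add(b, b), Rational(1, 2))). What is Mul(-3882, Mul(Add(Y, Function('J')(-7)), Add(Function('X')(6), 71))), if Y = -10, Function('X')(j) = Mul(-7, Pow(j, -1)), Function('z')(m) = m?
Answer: Add(12199185, Mul(-271093, I, Pow(14, Rational(1, 2)))) ≈ Add(1.2199e+7, Mul(-1.0143e+6, I))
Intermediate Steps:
Function('J')(b) = Add(Mul(5, b), Mul(Pow(2, Rational(1, 2)), Pow(b, Rational(1, 2)))) (Function('J')(b) = Add(Mul(b, 5), Pow(Add(b, b), Rational(1, 2))) = Add(Mul(5, b), Pow(Mul(2, b), Rational(1, 2))) = Add(Mul(5, b), Mul(Pow(2, Rational(1, 2)), Pow(b, Rational(1, 2)))))
Mul(-3882, Mul(Add(Y, Function('J')(-7)), Add(Function('X')(6), 71))) = Mul(-3882, Mul(Add(-10, Add(Mul(5, -7), Mul(Pow(2, Rational(1, 2)), Pow(-7, Rational(1, 2))))), Add(Mul(-7, Pow(6, -1)), 71))) = Mul(-3882, Mul(Add(-10, Add(-35, Mul(Pow(2, Rational(1, 2)), Mul(I, Pow(7, Rational(1, 2)))))), Add(Mul(-7, Rational(1, 6)), 71))) = Mul(-3882, Mul(Add(-10, Add(-35, Mul(I, Pow(14, Rational(1, 2))))), Add(Rational(-7, 6), 71))) = Mul(-3882, Mul(Add(-45, Mul(I, Pow(14, Rational(1, 2)))), Rational(419, 6))) = Mul(-3882, Add(Rational(-6285, 2), Mul(Rational(419, 6), I, Pow(14, Rational(1, 2))))) = Add(12199185, Mul(-271093, I, Pow(14, Rational(1, 2))))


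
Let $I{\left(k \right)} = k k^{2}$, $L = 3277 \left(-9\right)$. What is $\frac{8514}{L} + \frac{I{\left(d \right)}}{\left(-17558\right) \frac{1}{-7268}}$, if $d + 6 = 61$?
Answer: $\frac{1981288014816}{28768783} \approx 68869.0$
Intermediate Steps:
$L = -29493$
$d = 55$ ($d = -6 + 61 = 55$)
$I{\left(k \right)} = k^{3}$
$\frac{8514}{L} + \frac{I{\left(d \right)}}{\left(-17558\right) \frac{1}{-7268}} = \frac{8514}{-29493} + \frac{55^{3}}{\left(-17558\right) \frac{1}{-7268}} = 8514 \left(- \frac{1}{29493}\right) + \frac{166375}{\left(-17558\right) \left(- \frac{1}{7268}\right)} = - \frac{946}{3277} + \frac{166375}{\frac{8779}{3634}} = - \frac{946}{3277} + 166375 \cdot \frac{3634}{8779} = - \frac{946}{3277} + \frac{604606750}{8779} = \frac{1981288014816}{28768783}$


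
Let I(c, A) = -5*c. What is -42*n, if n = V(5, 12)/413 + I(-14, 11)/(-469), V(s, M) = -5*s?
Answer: 34830/3953 ≈ 8.8110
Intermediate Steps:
n = -5805/27671 (n = -5*5/413 - 5*(-14)/(-469) = -25*1/413 + 70*(-1/469) = -25/413 - 10/67 = -5805/27671 ≈ -0.20979)
-42*n = -42*(-5805/27671) = 34830/3953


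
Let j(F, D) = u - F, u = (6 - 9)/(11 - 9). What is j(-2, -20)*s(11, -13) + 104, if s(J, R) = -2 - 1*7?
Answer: 199/2 ≈ 99.500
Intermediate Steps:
s(J, R) = -9 (s(J, R) = -2 - 7 = -9)
u = -3/2 ≈ -1.5000
j(F, D) = -3/2 - F
j(-2, -20)*s(11, -13) + 104 = (-3/2 - 1*(-2))*(-9) + 104 = (-3/2 + 2)*(-9) + 104 = (1/2)*(-9) + 104 = -9/2 + 104 = 199/2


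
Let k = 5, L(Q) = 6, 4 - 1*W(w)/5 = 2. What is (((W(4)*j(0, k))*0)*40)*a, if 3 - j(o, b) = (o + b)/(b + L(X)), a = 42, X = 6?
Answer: 0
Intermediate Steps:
W(w) = 10 (W(w) = 20 - 5*2 = 20 - 10 = 10)
j(o, b) = 3 - (b + o)/(6 + b) (j(o, b) = 3 - (o + b)/(b + 6) = 3 - (b + o)/(6 + b))
(((W(4)*j(0, k))*0)*40)*a = (((10*((18 - 1*0 + 2*5)/(6 + 5)))*0)*40)*42 = (((10*((18 + 0 + 10)/11))*0)*40)*42 = (((10*((1/11)*28))*0)*40)*42 = (((10*(28/11))*0)*40)*42 = (((280/11)*0)*40)*42 = (0*40)*42 = 0*42 = 0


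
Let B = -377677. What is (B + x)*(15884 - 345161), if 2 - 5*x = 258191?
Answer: 706817446998/5 ≈ 1.4136e+11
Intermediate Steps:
x = -258189/5 (x = ⅖ - ⅕*258191 = ⅖ - 258191/5 = -258189/5 ≈ -51638.)
(B + x)*(15884 - 345161) = (-377677 - 258189/5)*(15884 - 345161) = -2146574/5*(-329277) = 706817446998/5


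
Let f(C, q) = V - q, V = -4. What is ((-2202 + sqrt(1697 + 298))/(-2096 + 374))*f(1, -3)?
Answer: -367/287 + sqrt(1995)/1722 ≈ -1.2528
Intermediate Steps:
f(C, q) = -4 - q
((-2202 + sqrt(1697 + 298))/(-2096 + 374))*f(1, -3) = ((-2202 + sqrt(1697 + 298))/(-2096 + 374))*(-4 - 1*(-3)) = ((-2202 + sqrt(1995))/(-1722))*(-4 + 3) = ((-2202 + sqrt(1995))*(-1/1722))*(-1) = (367/287 - sqrt(1995)/1722)*(-1) = -367/287 + sqrt(1995)/1722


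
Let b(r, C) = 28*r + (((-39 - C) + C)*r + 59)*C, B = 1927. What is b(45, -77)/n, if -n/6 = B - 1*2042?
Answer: 65926/345 ≈ 191.09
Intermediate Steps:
n = 690 (n = -6*(1927 - 1*2042) = -6*(1927 - 2042) = -6*(-115) = 690)
b(r, C) = 28*r + C*(59 - 39*r) (b(r, C) = 28*r + (-39*r + 59)*C = 28*r + (59 - 39*r)*C = 28*r + C*(59 - 39*r))
b(45, -77)/n = (28*45 + 59*(-77) - 39*(-77)*45)/690 = (1260 - 4543 + 135135)*(1/690) = 131852*(1/690) = 65926/345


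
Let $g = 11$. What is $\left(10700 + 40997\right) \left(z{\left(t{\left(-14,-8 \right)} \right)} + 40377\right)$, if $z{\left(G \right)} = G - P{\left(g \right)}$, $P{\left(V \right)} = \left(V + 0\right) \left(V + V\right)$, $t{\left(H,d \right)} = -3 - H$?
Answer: $2075427762$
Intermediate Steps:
$P{\left(V \right)} = 2 V^{2}$ ($P{\left(V \right)} = V 2 V = 2 V^{2}$)
$z{\left(G \right)} = -242 + G$ ($z{\left(G \right)} = G - 2 \cdot 11^{2} = G - 2 \cdot 121 = G - 242 = -242 + G$)
$\left(10700 + 40997\right) \left(z{\left(t{\left(-14,-8 \right)} \right)} + 40377\right) = \left(10700 + 40997\right) \left(\left(-242 - -11\right) + 40377\right) = 51697 \left(\left(-242 + \left(-3 + 14\right)\right) + 40377\right) = 51697 \left(\left(-242 + 11\right) + 40377\right) = 51697 \left(-231 + 40377\right) = 51697 \cdot 40146 = 2075427762$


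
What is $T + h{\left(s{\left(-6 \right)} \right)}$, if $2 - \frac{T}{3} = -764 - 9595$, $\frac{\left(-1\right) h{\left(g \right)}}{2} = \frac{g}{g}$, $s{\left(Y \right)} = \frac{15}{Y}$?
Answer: $31081$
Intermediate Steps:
$h{\left(g \right)} = -2$ ($h{\left(g \right)} = - 2 \frac{g}{g} = \left(-2\right) 1 = -2$)
$T = 31083$ ($T = 6 - 3 \left(-764 - 9595\right) = 6 - -31077 = 6 + 31077 = 31083$)
$T + h{\left(s{\left(-6 \right)} \right)} = 31083 - 2 = 31081$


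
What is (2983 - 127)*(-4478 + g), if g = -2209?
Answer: -19098072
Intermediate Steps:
(2983 - 127)*(-4478 + g) = (2983 - 127)*(-4478 - 2209) = 2856*(-6687) = -19098072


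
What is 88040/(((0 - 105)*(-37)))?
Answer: 17608/777 ≈ 22.662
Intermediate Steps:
88040/(((0 - 105)*(-37))) = 88040/((-105*(-37))) = 88040/3885 = 88040*(1/3885) = 17608/777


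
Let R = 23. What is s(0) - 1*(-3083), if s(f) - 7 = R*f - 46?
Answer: 3044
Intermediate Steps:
s(f) = -39 + 23*f (s(f) = 7 + (23*f - 46) = 7 + (-46 + 23*f) = -39 + 23*f)
s(0) - 1*(-3083) = (-39 + 23*0) - 1*(-3083) = (-39 + 0) + 3083 = -39 + 3083 = 3044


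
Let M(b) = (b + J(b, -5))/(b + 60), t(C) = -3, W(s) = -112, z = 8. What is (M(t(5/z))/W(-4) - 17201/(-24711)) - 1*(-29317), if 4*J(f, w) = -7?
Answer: 324562383661/11070528 ≈ 29318.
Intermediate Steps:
J(f, w) = -7/4 (J(f, w) = (¼)*(-7) = -7/4)
M(b) = (-7/4 + b)/(60 + b) (M(b) = (b - 7/4)/(b + 60) = (-7/4 + b)/(60 + b))
(M(t(5/z))/W(-4) - 17201/(-24711)) - 1*(-29317) = (((-7/4 - 3)/(60 - 3))/(-112) - 17201/(-24711)) - 1*(-29317) = ((-19/4/57)*(-1/112) - 17201*(-1/24711)) + 29317 = (((1/57)*(-19/4))*(-1/112) + 17201/24711) + 29317 = (-1/12*(-1/112) + 17201/24711) + 29317 = (1/1344 + 17201/24711) + 29317 = 7714285/11070528 + 29317 = 324562383661/11070528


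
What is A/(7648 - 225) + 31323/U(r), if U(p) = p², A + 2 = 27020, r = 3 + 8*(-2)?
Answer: 18236667/96499 ≈ 188.98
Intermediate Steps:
r = -13 (r = 3 - 16 = -13)
A = 27018 (A = -2 + 27020 = 27018)
A/(7648 - 225) + 31323/U(r) = 27018/(7648 - 225) + 31323/((-13)²) = 27018/7423 + 31323/169 = 18236667/96499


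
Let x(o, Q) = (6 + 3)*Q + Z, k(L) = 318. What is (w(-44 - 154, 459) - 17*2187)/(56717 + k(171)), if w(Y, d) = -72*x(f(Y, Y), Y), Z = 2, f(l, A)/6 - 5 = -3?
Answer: 8271/5185 ≈ 1.5952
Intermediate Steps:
f(l, A) = 12 (f(l, A) = 30 + 6*(-3) = 30 - 18 = 12)
x(o, Q) = 2 + 9*Q (x(o, Q) = (6 + 3)*Q + 2 = 9*Q + 2 = 2 + 9*Q)
w(Y, d) = -144 - 648*Y (w(Y, d) = -72*(2 + 9*Y) = -144 - 648*Y)
(w(-44 - 154, 459) - 17*2187)/(56717 + k(171)) = ((-144 - 648*(-44 - 154)) - 17*2187)/(56717 + 318) = ((-144 - 648*(-198)) - 37179)/57035 = ((-144 + 128304) - 37179)*(1/57035) = (128160 - 37179)*(1/57035) = 90981*(1/57035) = 8271/5185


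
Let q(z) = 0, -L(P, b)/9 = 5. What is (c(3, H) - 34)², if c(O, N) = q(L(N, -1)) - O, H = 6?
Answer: 1369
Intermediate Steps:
L(P, b) = -45 (L(P, b) = -9*5 = -45)
c(O, N) = -O (c(O, N) = 0 - O = -O)
(c(3, H) - 34)² = (-1*3 - 34)² = (-3 - 34)² = (-37)² = 1369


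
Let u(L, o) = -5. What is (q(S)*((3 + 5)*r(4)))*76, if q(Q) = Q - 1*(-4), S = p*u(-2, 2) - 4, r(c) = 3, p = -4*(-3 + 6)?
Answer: 109440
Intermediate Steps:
p = -12 (p = -4*3 = -12)
S = 56 (S = -12*(-5) - 4 = 60 - 4 = 56)
q(Q) = 4 + Q (q(Q) = Q + 4 = 4 + Q)
(q(S)*((3 + 5)*r(4)))*76 = ((4 + 56)*((3 + 5)*3))*76 = (60*(8*3))*76 = (60*24)*76 = 1440*76 = 109440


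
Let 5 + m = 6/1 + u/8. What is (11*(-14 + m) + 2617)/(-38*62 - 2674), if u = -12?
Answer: -983/2012 ≈ -0.48857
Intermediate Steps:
m = -½ (m = -5 + (6/1 - 12/8) = -5 + (6*1 - 12*⅛) = -5 + (6 - 3/2) = -5 + 9/2 = -½ ≈ -0.50000)
(11*(-14 + m) + 2617)/(-38*62 - 2674) = (11*(-14 - ½) + 2617)/(-38*62 - 2674) = (11*(-29/2) + 2617)/(-2356 - 2674) = (-319/2 + 2617)/(-5030) = (4915/2)*(-1/5030) = -983/2012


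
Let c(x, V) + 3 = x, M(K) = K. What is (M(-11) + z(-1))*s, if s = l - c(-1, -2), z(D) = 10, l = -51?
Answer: 47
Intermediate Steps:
c(x, V) = -3 + x
s = -47 (s = -51 - (-3 - 1) = -51 - 1*(-4) = -51 + 4 = -47)
(M(-11) + z(-1))*s = (-11 + 10)*(-47) = -1*(-47) = 47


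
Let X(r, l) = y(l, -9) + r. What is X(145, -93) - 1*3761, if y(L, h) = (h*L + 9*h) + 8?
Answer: -2852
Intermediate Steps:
y(L, h) = 8 + 9*h + L*h (y(L, h) = (L*h + 9*h) + 8 = (9*h + L*h) + 8 = 8 + 9*h + L*h)
X(r, l) = -73 + r - 9*l (X(r, l) = (8 + 9*(-9) + l*(-9)) + r = (8 - 81 - 9*l) + r = (-73 - 9*l) + r = -73 + r - 9*l)
X(145, -93) - 1*3761 = (-73 + 145 - 9*(-93)) - 1*3761 = (-73 + 145 + 837) - 3761 = 909 - 3761 = -2852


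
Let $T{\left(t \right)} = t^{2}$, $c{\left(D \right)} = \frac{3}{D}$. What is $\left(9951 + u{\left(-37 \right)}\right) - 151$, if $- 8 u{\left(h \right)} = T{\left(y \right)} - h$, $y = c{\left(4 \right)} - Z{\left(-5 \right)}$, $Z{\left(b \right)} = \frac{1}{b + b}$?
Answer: $\frac{31344911}{3200} \approx 9795.3$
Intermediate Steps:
$Z{\left(b \right)} = \frac{1}{2 b}$
$y = \frac{17}{20}$ ($y = \frac{3}{4} - \frac{1}{2 \left(-5\right)} = 3 \cdot \frac{1}{4} - \frac{1}{2} \left(- \frac{1}{5}\right) = \frac{3}{4} - - \frac{1}{10} = \frac{3}{4} + \frac{1}{10} = \frac{17}{20} \approx 0.85$)
$u{\left(h \right)} = - \frac{289}{3200} + \frac{h}{8}$ ($u{\left(h \right)} = - \frac{\left(\frac{17}{20}\right)^{2} - h}{8} = - \frac{\frac{289}{400} - h}{8} = - \frac{289}{3200} + \frac{h}{8}$)
$\left(9951 + u{\left(-37 \right)}\right) - 151 = \left(9951 + \left(- \frac{289}{3200} + \frac{1}{8} \left(-37\right)\right)\right) - 151 = \left(9951 - \frac{15089}{3200}\right) - 151 = \frac{31828111}{3200} - 151 = \frac{31344911}{3200}$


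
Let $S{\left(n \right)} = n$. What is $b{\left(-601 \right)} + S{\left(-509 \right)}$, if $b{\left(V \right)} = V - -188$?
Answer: $-922$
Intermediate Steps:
$b{\left(V \right)} = 188 + V$ ($b{\left(V \right)} = V + 188 = 188 + V$)
$b{\left(-601 \right)} + S{\left(-509 \right)} = \left(188 - 601\right) - 509 = -413 - 509 = -922$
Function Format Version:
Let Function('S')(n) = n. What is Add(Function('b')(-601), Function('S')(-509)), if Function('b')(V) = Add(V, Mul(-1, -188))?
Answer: -922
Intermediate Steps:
Function('b')(V) = Add(188, V) (Function('b')(V) = Add(V, 188) = Add(188, V))
Add(Function('b')(-601), Function('S')(-509)) = Add(Add(188, -601), -509) = Add(-413, -509) = -922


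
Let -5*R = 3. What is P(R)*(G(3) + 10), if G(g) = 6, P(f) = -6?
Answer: -96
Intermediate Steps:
R = -3/5 (R = -1/5*3 = -3/5 ≈ -0.60000)
P(R)*(G(3) + 10) = -6*(6 + 10) = -6*16 = -96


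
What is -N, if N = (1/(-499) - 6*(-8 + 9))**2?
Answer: -8970025/249001 ≈ -36.024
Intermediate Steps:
N = 8970025/249001 (N = (-1/499 - 6*1)**2 = (-1/499 - 6)**2 = (-2995/499)**2 = 8970025/249001 ≈ 36.024)
-N = -1*8970025/249001 = -8970025/249001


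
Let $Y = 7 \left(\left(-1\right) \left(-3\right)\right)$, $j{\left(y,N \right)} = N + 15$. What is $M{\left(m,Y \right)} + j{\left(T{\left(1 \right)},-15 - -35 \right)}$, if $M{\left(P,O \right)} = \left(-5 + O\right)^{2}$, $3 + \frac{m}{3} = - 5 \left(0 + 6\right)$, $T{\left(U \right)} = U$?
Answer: $291$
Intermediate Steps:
$j{\left(y,N \right)} = 15 + N$
$m = -99$ ($m = -9 + 3 \left(- 5 \left(0 + 6\right)\right) = -9 + 3 \left(\left(-5\right) 6\right) = -9 + 3 \left(-30\right) = -9 - 90 = -99$)
$Y = 21$ ($Y = 7 \cdot 3 = 21$)
$M{\left(m,Y \right)} + j{\left(T{\left(1 \right)},-15 - -35 \right)} = \left(-5 + 21\right)^{2} + \left(15 - -20\right) = 16^{2} + \left(15 + \left(-15 + 35\right)\right) = 256 + \left(15 + 20\right) = 256 + 35 = 291$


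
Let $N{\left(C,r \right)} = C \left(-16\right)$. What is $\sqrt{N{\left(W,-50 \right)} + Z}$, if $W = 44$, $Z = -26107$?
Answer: $9 i \sqrt{331} \approx 163.74 i$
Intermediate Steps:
$N{\left(C,r \right)} = - 16 C$
$\sqrt{N{\left(W,-50 \right)} + Z} = \sqrt{\left(-16\right) 44 - 26107} = \sqrt{-704 - 26107} = \sqrt{-26811} = 9 i \sqrt{331}$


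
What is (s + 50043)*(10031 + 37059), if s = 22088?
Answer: 3396648790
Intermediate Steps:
(s + 50043)*(10031 + 37059) = (22088 + 50043)*(10031 + 37059) = 72131*47090 = 3396648790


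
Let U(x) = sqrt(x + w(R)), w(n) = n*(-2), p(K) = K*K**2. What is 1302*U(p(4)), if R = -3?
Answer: 1302*sqrt(70) ≈ 10893.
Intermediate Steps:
p(K) = K**3
w(n) = -2*n
U(x) = sqrt(6 + x) (U(x) = sqrt(x - 2*(-3)) = sqrt(x + 6) = sqrt(6 + x))
1302*U(p(4)) = 1302*sqrt(6 + 4**3) = 1302*sqrt(6 + 64) = 1302*sqrt(70)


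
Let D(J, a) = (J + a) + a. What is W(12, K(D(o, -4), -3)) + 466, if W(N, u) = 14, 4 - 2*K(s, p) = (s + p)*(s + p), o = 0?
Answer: 480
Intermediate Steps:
D(J, a) = J + 2*a
K(s, p) = 2 - (p + s)²/2 (K(s, p) = 2 - (s + p)*(s + p)/2 = 2 - (p + s)*(p + s)/2 = 2 - (p + s)²/2)
W(12, K(D(o, -4), -3)) + 466 = 14 + 466 = 480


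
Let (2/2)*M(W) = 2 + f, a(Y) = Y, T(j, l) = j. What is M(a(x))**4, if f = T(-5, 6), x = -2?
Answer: 81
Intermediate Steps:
f = -5
M(W) = -3 (M(W) = 2 - 5 = -3)
M(a(x))**4 = (-3)**4 = 81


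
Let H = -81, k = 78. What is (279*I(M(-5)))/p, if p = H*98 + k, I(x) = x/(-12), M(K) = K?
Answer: -31/2096 ≈ -0.014790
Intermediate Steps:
I(x) = -x/12 (I(x) = x*(-1/12) = -x/12)
p = -7860 (p = -81*98 + 78 = -7938 + 78 = -7860)
(279*I(M(-5)))/p = (279*(-1/12*(-5)))/(-7860) = (279*(5/12))*(-1/7860) = (465/4)*(-1/7860) = -31/2096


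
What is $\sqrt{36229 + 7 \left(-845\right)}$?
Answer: $\sqrt{30314} \approx 174.11$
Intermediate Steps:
$\sqrt{36229 + 7 \left(-845\right)} = \sqrt{36229 - 5915} = \sqrt{30314}$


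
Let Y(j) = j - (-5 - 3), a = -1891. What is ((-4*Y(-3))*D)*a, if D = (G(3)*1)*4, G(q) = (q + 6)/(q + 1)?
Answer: 340380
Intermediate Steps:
G(q) = (6 + q)/(1 + q)
D = 9 (D = (((6 + 3)/(1 + 3))*1)*4 = ((9/4)*1)*4 = (9/4)*4 = 9)
Y(j) = 8 + j (Y(j) = j - 1*(-8) = j + 8 = 8 + j)
((-4*Y(-3))*D)*a = (-4*(8 - 3)*9)*(-1891) = (-4*5*9)*(-1891) = -20*9*(-1891) = -180*(-1891) = 340380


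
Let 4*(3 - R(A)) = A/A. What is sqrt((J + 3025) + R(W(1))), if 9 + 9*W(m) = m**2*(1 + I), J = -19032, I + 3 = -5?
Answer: 3*I*sqrt(7113)/2 ≈ 126.51*I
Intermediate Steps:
I = -8 (I = -3 - 5 = -8)
W(m) = -1 - 7*m**2/9 (W(m) = -1 + (m**2*(1 - 8))/9 = -1 + (m**2*(-7))/9 = -1 + (-7*m**2)/9 = -1 - 7*m**2/9)
R(A) = 11/4 (R(A) = 3 - A/(4*A) = 3 - 1/4*1 = 3 - 1/4 = 11/4)
sqrt((J + 3025) + R(W(1))) = sqrt((-19032 + 3025) + 11/4) = sqrt(-16007 + 11/4) = sqrt(-64017/4) = 3*I*sqrt(7113)/2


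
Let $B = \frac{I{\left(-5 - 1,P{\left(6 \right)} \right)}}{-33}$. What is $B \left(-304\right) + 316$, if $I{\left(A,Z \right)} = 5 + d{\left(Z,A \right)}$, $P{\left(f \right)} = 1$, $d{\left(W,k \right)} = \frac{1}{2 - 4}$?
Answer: $\frac{3932}{11} \approx 357.45$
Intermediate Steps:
$d{\left(W,k \right)} = - \frac{1}{2}$ ($d{\left(W,k \right)} = \frac{1}{-2} = - \frac{1}{2}$)
$I{\left(A,Z \right)} = \frac{9}{2}$ ($I{\left(A,Z \right)} = 5 - \frac{1}{2} = \frac{9}{2}$)
$B = - \frac{3}{22}$ ($B = \frac{9}{2 \left(-33\right)} = \frac{9}{2} \left(- \frac{1}{33}\right) = - \frac{3}{22} \approx -0.13636$)
$B \left(-304\right) + 316 = \left(- \frac{3}{22}\right) \left(-304\right) + 316 = \frac{456}{11} + 316 = \frac{3932}{11}$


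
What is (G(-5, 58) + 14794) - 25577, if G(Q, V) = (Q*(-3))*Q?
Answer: -10858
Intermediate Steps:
G(Q, V) = -3*Q² (G(Q, V) = (-3*Q)*Q = -3*Q²)
(G(-5, 58) + 14794) - 25577 = (-3*(-5)² + 14794) - 25577 = (-3*25 + 14794) - 25577 = (-75 + 14794) - 25577 = 14719 - 25577 = -10858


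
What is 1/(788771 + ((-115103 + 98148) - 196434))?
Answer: 1/575382 ≈ 1.7380e-6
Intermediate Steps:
1/(788771 + ((-115103 + 98148) - 196434)) = 1/(788771 + (-16955 - 196434)) = 1/(788771 - 213389) = 1/575382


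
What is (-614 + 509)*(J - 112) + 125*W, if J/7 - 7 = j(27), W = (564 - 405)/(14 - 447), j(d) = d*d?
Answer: -229163475/433 ≈ -5.2925e+5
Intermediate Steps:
j(d) = d²
W = -159/433 (W = 159/(-433) = 159*(-1/433) = -159/433 ≈ -0.36721)
J = 5152 (J = 49 + 7*27² = 49 + 7*729 = 49 + 5103 = 5152)
(-614 + 509)*(J - 112) + 125*W = (-614 + 509)*(5152 - 112) + 125*(-159/433) = -105*5040 - 19875/433 = -529200 - 19875/433 = -229163475/433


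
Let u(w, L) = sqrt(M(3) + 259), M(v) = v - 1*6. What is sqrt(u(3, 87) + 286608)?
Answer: 52*sqrt(106) ≈ 535.37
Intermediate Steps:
M(v) = -6 + v (M(v) = v - 6 = -6 + v)
u(w, L) = 16 (u(w, L) = sqrt((-6 + 3) + 259) = sqrt(-3 + 259) = sqrt(256) = 16)
sqrt(u(3, 87) + 286608) = sqrt(16 + 286608) = sqrt(286624) = 52*sqrt(106)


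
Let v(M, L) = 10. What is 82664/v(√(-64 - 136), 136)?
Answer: 41332/5 ≈ 8266.4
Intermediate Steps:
82664/v(√(-64 - 136), 136) = 82664/10 = 82664*(⅒) = 41332/5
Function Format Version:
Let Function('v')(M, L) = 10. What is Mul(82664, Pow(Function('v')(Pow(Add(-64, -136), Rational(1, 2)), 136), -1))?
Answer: Rational(41332, 5) ≈ 8266.4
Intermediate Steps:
Mul(82664, Pow(Function('v')(Pow(Add(-64, -136), Rational(1, 2)), 136), -1)) = Mul(82664, Pow(10, -1)) = Mul(82664, Rational(1, 10)) = Rational(41332, 5)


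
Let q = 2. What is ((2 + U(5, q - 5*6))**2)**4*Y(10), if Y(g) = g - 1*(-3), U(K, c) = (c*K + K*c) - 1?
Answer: 477284112917602652493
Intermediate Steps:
U(K, c) = -1 + 2*K*c (U(K, c) = (K*c + K*c) - 1 = 2*K*c - 1 = -1 + 2*K*c)
Y(g) = 3 + g (Y(g) = g + 3 = 3 + g)
((2 + U(5, q - 5*6))**2)**4*Y(10) = ((2 + (-1 + 2*5*(2 - 5*6)))**2)**4*(3 + 10) = ((2 + (-1 + 2*5*(2 - 30)))**2)**4*13 = ((2 + (-1 + 2*5*(-28)))**2)**4*13 = ((2 + (-1 - 280))**2)**4*13 = ((2 - 281)**2)**4*13 = ((-279)**2)**4*13 = 77841**4*13 = 36714162532123280961*13 = 477284112917602652493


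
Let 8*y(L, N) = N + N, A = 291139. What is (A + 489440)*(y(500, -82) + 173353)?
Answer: 270599419035/2 ≈ 1.3530e+11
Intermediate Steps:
y(L, N) = N/4 (y(L, N) = (N + N)/8 = (2*N)/8 = N/4)
(A + 489440)*(y(500, -82) + 173353) = (291139 + 489440)*((¼)*(-82) + 173353) = 780579*(-41/2 + 173353) = 780579*(346665/2) = 270599419035/2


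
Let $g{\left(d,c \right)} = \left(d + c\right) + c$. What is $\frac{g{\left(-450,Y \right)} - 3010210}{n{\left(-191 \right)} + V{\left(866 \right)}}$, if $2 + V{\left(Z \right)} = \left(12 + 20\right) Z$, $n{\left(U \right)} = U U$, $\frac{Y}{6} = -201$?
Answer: $- \frac{3013072}{64191} \approx -46.939$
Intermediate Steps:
$Y = -1206$ ($Y = 6 \left(-201\right) = -1206$)
$n{\left(U \right)} = U^{2}$
$g{\left(d,c \right)} = d + 2 c$ ($g{\left(d,c \right)} = \left(c + d\right) + c = d + 2 c$)
$V{\left(Z \right)} = -2 + 32 Z$ ($V{\left(Z \right)} = -2 + \left(12 + 20\right) Z = -2 + 32 Z$)
$\frac{g{\left(-450,Y \right)} - 3010210}{n{\left(-191 \right)} + V{\left(866 \right)}} = \frac{\left(-450 + 2 \left(-1206\right)\right) - 3010210}{\left(-191\right)^{2} + \left(-2 + 32 \cdot 866\right)} = \frac{\left(-450 - 2412\right) - 3010210}{36481 + \left(-2 + 27712\right)} = \frac{-2862 - 3010210}{36481 + 27710} = - \frac{3013072}{64191}$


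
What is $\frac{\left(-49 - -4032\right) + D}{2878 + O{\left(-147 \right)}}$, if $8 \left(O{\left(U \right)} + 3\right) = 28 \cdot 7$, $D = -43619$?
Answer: $- \frac{26424}{1933} \approx -13.67$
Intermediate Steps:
$O{\left(U \right)} = \frac{43}{2}$ ($O{\left(U \right)} = -3 + \frac{28 \cdot 7}{8} = -3 + \frac{1}{8} \cdot 196 = -3 + \frac{49}{2} = \frac{43}{2}$)
$\frac{\left(-49 - -4032\right) + D}{2878 + O{\left(-147 \right)}} = \frac{\left(-49 - -4032\right) - 43619}{2878 + \frac{43}{2}} = \frac{\left(-49 + 4032\right) - 43619}{\frac{5799}{2}} = \left(3983 - 43619\right) \frac{2}{5799} = \left(-39636\right) \frac{2}{5799} = - \frac{26424}{1933}$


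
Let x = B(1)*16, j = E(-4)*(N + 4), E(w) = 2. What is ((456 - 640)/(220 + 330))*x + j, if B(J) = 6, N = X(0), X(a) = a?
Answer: -6632/275 ≈ -24.116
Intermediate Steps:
N = 0
j = 8 (j = 2*(0 + 4) = 2*4 = 8)
x = 96 (x = 6*16 = 96)
((456 - 640)/(220 + 330))*x + j = ((456 - 640)/(220 + 330))*96 + 8 = -184/550*96 + 8 = -184*1/550*96 + 8 = -92/275*96 + 8 = -8832/275 + 8 = -6632/275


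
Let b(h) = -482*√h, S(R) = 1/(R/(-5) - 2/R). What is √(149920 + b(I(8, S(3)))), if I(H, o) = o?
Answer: √(54121120 - 9158*I*√285)/19 ≈ 387.2 - 0.55304*I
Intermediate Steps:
S(R) = 1/(-2/R - R/5) (S(R) = 1/(R*(-⅕) - 2/R) = 1/(-R/5 - 2/R) = 1/(-2/R - R/5))
√(149920 + b(I(8, S(3)))) = √(149920 - 482*I*√15/√(10 + 3²)) = √(149920 - 482*I*√15/√(10 + 9)) = √(149920 - 482*I*√285/19)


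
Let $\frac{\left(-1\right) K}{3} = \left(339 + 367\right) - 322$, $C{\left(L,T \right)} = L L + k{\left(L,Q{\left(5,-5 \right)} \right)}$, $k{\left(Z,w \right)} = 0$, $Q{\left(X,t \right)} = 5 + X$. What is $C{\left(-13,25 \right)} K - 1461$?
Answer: $-196149$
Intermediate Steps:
$C{\left(L,T \right)} = L^{2}$ ($C{\left(L,T \right)} = L L + 0 = L^{2} + 0 = L^{2}$)
$K = -1152$ ($K = - 3 \left(\left(339 + 367\right) - 322\right) = - 3 \left(706 - 322\right) = \left(-3\right) 384 = -1152$)
$C{\left(-13,25 \right)} K - 1461 = \left(-13\right)^{2} \left(-1152\right) - 1461 = 169 \left(-1152\right) - 1461 = -194688 - 1461 = -196149$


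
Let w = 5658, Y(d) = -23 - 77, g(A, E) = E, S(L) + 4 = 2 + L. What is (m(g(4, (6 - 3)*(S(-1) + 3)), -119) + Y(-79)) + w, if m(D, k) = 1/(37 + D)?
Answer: 205647/37 ≈ 5558.0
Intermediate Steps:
S(L) = -2 + L (S(L) = -4 + (2 + L) = -2 + L)
Y(d) = -100
(m(g(4, (6 - 3)*(S(-1) + 3)), -119) + Y(-79)) + w = (1/(37 + (6 - 3)*((-2 - 1) + 3)) - 100) + 5658 = (1/(37 + 3*(-3 + 3)) - 100) + 5658 = (1/(37 + 3*0) - 100) + 5658 = (1/(37 + 0) - 100) + 5658 = (1/37 - 100) + 5658 = -3699/37 + 5658 = 205647/37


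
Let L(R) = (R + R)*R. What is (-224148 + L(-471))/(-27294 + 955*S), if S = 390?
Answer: 5227/8218 ≈ 0.63604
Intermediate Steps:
L(R) = 2*R² (L(R) = (2*R)*R = 2*R²)
(-224148 + L(-471))/(-27294 + 955*S) = (-224148 + 2*(-471)²)/(-27294 + 955*390) = (-224148 + 2*221841)/(-27294 + 372450) = (-224148 + 443682)/345156 = 219534*(1/345156) = 5227/8218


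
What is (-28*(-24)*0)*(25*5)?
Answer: 0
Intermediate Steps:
(-28*(-24)*0)*(25*5) = (672*0)*125 = 0*125 = 0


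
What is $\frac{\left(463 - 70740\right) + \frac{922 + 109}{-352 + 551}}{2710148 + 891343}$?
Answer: $- \frac{4661364}{238898903} \approx -0.019512$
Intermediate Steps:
$\frac{\left(463 - 70740\right) + \frac{922 + 109}{-352 + 551}}{2710148 + 891343} = \frac{\left(463 - 70740\right) + \frac{1031}{199}}{3601491} = \left(-70277 + 1031 \cdot \frac{1}{199}\right) \frac{1}{3601491} = \left(-70277 + \frac{1031}{199}\right) \frac{1}{3601491} = \left(- \frac{13984092}{199}\right) \frac{1}{3601491} = - \frac{4661364}{238898903}$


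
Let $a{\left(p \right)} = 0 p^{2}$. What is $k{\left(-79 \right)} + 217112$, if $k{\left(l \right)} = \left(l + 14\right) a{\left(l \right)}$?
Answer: $217112$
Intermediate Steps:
$a{\left(p \right)} = 0$
$k{\left(l \right)} = 0$ ($k{\left(l \right)} = \left(l + 14\right) 0 = \left(14 + l\right) 0 = 0$)
$k{\left(-79 \right)} + 217112 = 0 + 217112 = 217112$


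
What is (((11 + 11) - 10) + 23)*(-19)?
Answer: -665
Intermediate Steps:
(((11 + 11) - 10) + 23)*(-19) = ((22 - 10) + 23)*(-19) = (12 + 23)*(-19) = 35*(-19) = -665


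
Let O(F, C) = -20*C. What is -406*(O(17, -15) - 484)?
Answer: 74704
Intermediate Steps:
-406*(O(17, -15) - 484) = -406*(-20*(-15) - 484) = -406*(300 - 484) = -406*(-184) = 74704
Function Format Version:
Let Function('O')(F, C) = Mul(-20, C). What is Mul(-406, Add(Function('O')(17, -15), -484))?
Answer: 74704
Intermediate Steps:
Mul(-406, Add(Function('O')(17, -15), -484)) = Mul(-406, Add(Mul(-20, -15), -484)) = Mul(-406, Add(300, -484)) = Mul(-406, -184) = 74704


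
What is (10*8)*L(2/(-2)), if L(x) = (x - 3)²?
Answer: 1280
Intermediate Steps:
L(x) = (-3 + x)²
(10*8)*L(2/(-2)) = (10*8)*(-3 + 2/(-2))² = 80*(-3 + 2*(-½))² = 80*(-3 - 1)² = 80*(-4)² = 80*16 = 1280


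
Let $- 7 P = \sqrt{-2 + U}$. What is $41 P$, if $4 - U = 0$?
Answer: $- \frac{41 \sqrt{2}}{7} \approx -8.2832$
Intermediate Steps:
$U = 4$ ($U = 4 - 0 = 4 + 0 = 4$)
$P = - \frac{\sqrt{2}}{7}$ ($P = - \frac{\sqrt{-2 + 4}}{7} = - \frac{\sqrt{2}}{7} \approx -0.20203$)
$41 P = 41 \left(- \frac{\sqrt{2}}{7}\right) = - \frac{41 \sqrt{2}}{7}$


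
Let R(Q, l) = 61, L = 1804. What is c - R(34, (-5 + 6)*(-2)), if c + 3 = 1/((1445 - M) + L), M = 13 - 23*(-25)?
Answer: -170303/2661 ≈ -64.000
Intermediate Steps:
M = 588 (M = 13 + 575 = 588)
c = -7982/2661 (c = -3 + 1/((1445 - 1*588) + 1804) = -3 + 1/((1445 - 588) + 1804) = -3 + 1/(857 + 1804) = -3 + 1/2661 = -7982/2661 ≈ -2.9996)
c - R(34, (-5 + 6)*(-2)) = -7982/2661 - 1*61 = -7982/2661 - 61 = -170303/2661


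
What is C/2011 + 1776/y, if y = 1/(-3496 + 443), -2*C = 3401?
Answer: -21807802217/4022 ≈ -5.4221e+6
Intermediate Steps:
C = -3401/2 (C = -½*3401 = -3401/2 ≈ -1700.5)
y = -1/3053 (y = 1/(-3053) = -1/3053 ≈ -0.00032755)
C/2011 + 1776/y = -3401/2/2011 + 1776/(-1/3053) = -3401/2*1/2011 + 1776*(-3053) = -3401/4022 - 5422128 = -21807802217/4022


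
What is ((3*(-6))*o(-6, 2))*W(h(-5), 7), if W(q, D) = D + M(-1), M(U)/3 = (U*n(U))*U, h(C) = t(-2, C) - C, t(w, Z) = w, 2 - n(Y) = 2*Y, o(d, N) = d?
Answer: 2052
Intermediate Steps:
n(Y) = 2 - 2*Y
h(C) = -2 - C
M(U) = 3*U**2*(2 - 2*U) (M(U) = 3*((U*(2 - 2*U))*U) = 3*(U**2*(2 - 2*U)) = 3*U**2*(2 - 2*U))
W(q, D) = 12 + D (W(q, D) = D + 6*(-1)**2*(1 - 1*(-1)) = D + 6*1*(1 + 1) = D + 6*1*2 = D + 12 = 12 + D)
((3*(-6))*o(-6, 2))*W(h(-5), 7) = ((3*(-6))*(-6))*(12 + 7) = -18*(-6)*19 = 108*19 = 2052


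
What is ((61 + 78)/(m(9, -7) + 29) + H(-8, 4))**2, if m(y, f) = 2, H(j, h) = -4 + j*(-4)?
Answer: 1014049/961 ≈ 1055.2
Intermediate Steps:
H(j, h) = -4 - 4*j
((61 + 78)/(m(9, -7) + 29) + H(-8, 4))**2 = ((61 + 78)/(2 + 29) + (-4 - 4*(-8)))**2 = (139/31 + (-4 + 32))**2 = (139*(1/31) + 28)**2 = (139/31 + 28)**2 = (1007/31)**2 = 1014049/961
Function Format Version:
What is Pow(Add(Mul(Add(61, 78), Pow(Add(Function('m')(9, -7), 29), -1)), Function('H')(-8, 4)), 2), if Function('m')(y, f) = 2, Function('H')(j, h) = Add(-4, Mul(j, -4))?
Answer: Rational(1014049, 961) ≈ 1055.2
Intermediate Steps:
Function('H')(j, h) = Add(-4, Mul(-4, j))
Pow(Add(Mul(Add(61, 78), Pow(Add(Function('m')(9, -7), 29), -1)), Function('H')(-8, 4)), 2) = Pow(Add(Mul(Add(61, 78), Pow(Add(2, 29), -1)), Add(-4, Mul(-4, -8))), 2) = Pow(Add(Mul(139, Pow(31, -1)), Add(-4, 32)), 2) = Pow(Add(Mul(139, Rational(1, 31)), 28), 2) = Pow(Add(Rational(139, 31), 28), 2) = Pow(Rational(1007, 31), 2) = Rational(1014049, 961)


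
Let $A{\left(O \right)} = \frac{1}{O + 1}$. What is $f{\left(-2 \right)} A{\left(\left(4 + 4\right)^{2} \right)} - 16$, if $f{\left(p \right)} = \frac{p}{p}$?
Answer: $- \frac{1039}{65} \approx -15.985$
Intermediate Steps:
$f{\left(p \right)} = 1$
$A{\left(O \right)} = \frac{1}{1 + O}$
$f{\left(-2 \right)} A{\left(\left(4 + 4\right)^{2} \right)} - 16 = 1 \frac{1}{1 + \left(4 + 4\right)^{2}} - 16 = 1 \frac{1}{1 + 8^{2}} - 16 = 1 \frac{1}{1 + 64} - 16 = 1 \cdot \frac{1}{65} - 16 = \frac{1}{65} - 16 = - \frac{1039}{65}$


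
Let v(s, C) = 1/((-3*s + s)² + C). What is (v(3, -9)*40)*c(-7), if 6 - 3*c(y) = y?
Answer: 520/81 ≈ 6.4198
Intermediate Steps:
c(y) = 2 - y/3
v(s, C) = 1/(C + 4*s²) (v(s, C) = 1/((-2*s)² + C) = 1/(4*s² + C) = 1/(C + 4*s²))
(v(3, -9)*40)*c(-7) = (40/(-9 + 4*3²))*(2 - ⅓*(-7)) = (40/(-9 + 4*9))*(2 + 7/3) = (40/(-9 + 36))*(13/3) = (40/27)*(13/3) = 520/81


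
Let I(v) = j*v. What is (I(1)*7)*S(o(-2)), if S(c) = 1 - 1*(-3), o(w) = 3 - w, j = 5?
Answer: 140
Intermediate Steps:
I(v) = 5*v
S(c) = 4 (S(c) = 1 + 3 = 4)
(I(1)*7)*S(o(-2)) = ((5*1)*7)*4 = (5*7)*4 = 35*4 = 140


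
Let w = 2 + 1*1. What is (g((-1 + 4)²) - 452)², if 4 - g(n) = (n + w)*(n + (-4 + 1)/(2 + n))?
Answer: 36966400/121 ≈ 3.0551e+5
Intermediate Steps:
w = 3 (w = 2 + 1 = 3)
g(n) = 4 - (3 + n)*(n - 3/(2 + n)) (g(n) = 4 - (n + 3)*(n + (-4 + 1)/(2 + n)) = 4 - (3 + n)*(n - 3/(2 + n)))
(g((-1 + 4)²) - 452)² = ((17 + (-1 + 4)² - ((-1 + 4)²)³ - 5*(-1 + 4)⁴)/(2 + (-1 + 4)²) - 452)² = ((17 + 3² - (3²)³ - 5*(3²)²)/(2 + 3²) - 452)² = ((17 + 9 - 1*9³ - 5*9²)/(2 + 9) - 452)² = ((17 + 9 - 1*729 - 5*81)/11 - 452)² = ((17 + 9 - 729 - 405)/11 - 452)² = ((1/11)*(-1108) - 452)² = (-1108/11 - 452)² = (-6080/11)² = 36966400/121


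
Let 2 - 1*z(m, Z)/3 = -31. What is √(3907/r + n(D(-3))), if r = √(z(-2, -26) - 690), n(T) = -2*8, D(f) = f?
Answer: √(-5588496 - 2309037*I*√591)/591 ≈ 8.5296 - 9.4209*I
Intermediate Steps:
z(m, Z) = 99 (z(m, Z) = 6 - 3*(-31) = 6 + 93 = 99)
n(T) = -16
r = I*√591 (r = √(99 - 690) = √(-591) = I*√591 ≈ 24.31*I)
√(3907/r + n(D(-3))) = √(3907/((I*√591)) - 16) = √(3907*(-I*√591/591) - 16) = √(-3907*I*√591/591 - 16) = √(-16 - 3907*I*√591/591)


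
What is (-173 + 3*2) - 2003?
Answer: -2170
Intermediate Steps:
(-173 + 3*2) - 2003 = (-173 + 6) - 2003 = -167 - 2003 = -2170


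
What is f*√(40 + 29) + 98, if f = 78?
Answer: 98 + 78*√69 ≈ 745.92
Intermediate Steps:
f*√(40 + 29) + 98 = 78*√(40 + 29) + 98 = 78*√69 + 98 = 98 + 78*√69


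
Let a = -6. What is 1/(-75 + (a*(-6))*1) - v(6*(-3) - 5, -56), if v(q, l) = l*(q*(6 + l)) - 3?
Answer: 2511716/39 ≈ 64403.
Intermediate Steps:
v(q, l) = -3 + l*q*(6 + l) (v(q, l) = l*q*(6 + l) - 3 = -3 + l*q*(6 + l))
1/(-75 + (a*(-6))*1) - v(6*(-3) - 5, -56) = 1/(-75 - 6*(-6)*1) - (-3 + (6*(-3) - 5)*(-56)² + 6*(-56)*(6*(-3) - 5)) = 1/(-75 + 36*1) - (-3 + (-18 - 5)*3136 + 6*(-56)*(-18 - 5)) = 1/(-75 + 36) - (-3 - 23*3136 + 6*(-56)*(-23)) = 1/(-39) - (-3 - 72128 + 7728) = -1/39 - 1*(-64403) = -1/39 + 64403 = 2511716/39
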